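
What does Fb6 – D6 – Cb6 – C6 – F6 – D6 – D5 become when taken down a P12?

Bbb4 G4 Fb4 F4 Bb4 G4 G3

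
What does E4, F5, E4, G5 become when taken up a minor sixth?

C5 Db6 C5 Eb6

A minor sixth up from E4 gives C5.
F5 up a minor sixth is Db6.
A minor sixth up from E4 gives C5.
G5 up a minor sixth is Eb6.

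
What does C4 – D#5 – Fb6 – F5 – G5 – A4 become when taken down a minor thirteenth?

C4 gives E2
D#5 gives F##3
Fb6 gives Ab4
F5 gives A3
G5 gives B3
A4 gives C#3

E2 F##3 Ab4 A3 B3 C#3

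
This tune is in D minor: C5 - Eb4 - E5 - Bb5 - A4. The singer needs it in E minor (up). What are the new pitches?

D5 F4 F#5 C6 B4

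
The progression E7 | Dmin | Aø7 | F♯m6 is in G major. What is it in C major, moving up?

G major up to C major is a perfect fourth; each chord root moves by that interval while the quality stays the same.
E7: root E up a perfect fourth → A, giving A7.
Dmin: root D up a perfect fourth → G, giving Gmin.
Aø7: root A up a perfect fourth → D, giving Dø7.
F♯m6: root F♯ up a perfect fourth → B, giving Bm6.

A7 Gmin Dø7 Bm6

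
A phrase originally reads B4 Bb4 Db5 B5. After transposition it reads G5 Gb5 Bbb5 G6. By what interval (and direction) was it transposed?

up a minor sixth

From B4 to G5 is 6 letter names — a sixth of some quality.
B4 to G5 is 8 semitones, which makes it a minor sixth; the second version is higher, so the direction is up.
Checking another pair — B5 → G6 — gives the same interval.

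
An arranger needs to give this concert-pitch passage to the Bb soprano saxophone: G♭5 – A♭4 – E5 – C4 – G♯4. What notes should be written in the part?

Ab5 Bb4 F#5 D4 A#4

The Bb soprano saxophone sounds a major second below written, so the written part must be a major second above concert — transpose each note up.
Gb5 → Ab5
Ab4 → Bb4
E5 → F#5
C4 → D4
G#4 → A#4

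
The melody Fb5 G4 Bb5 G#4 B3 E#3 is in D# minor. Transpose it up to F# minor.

Abb5 Bb4 Db6 B4 D4 G#3

D# minor to F# minor up is a minor third, so every note moves up by that interval.
Fb5 becomes Abb5
G4 becomes Bb4
Bb5 becomes Db6
G#4 becomes B4
B3 becomes D4
E#3 becomes G#3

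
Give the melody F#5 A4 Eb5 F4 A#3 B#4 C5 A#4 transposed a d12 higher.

F#5 -> C7
A4 -> Eb6
Eb5 -> Bbb6
F4 -> Cb6
A#3 -> E5
B#4 -> F#6
C5 -> Gb6
A#4 -> E6

C7 Eb6 Bbb6 Cb6 E5 F#6 Gb6 E6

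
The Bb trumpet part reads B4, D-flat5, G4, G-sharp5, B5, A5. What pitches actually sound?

Written C4 on the Bb trumpet sounds as Bb3, a major second lower; apply that shift to every note.
B4 to A4
Db5 to Cb5
G4 to F4
G#5 to F#5
B5 to A5
A5 to G5

A4 Cb5 F4 F#5 A5 G5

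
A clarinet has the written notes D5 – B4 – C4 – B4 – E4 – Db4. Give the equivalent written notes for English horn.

F#5 D#5 E4 D#5 G#4 F4

First find concert pitch: the A clarinet sounds a minor third below written, so D5 B4 C4 B4 E4 Db4 sounds B4 G#4 A3 G#4 C#4 Bb3.
Then write for English horn: it sounds a perfect fifth below written, so the part must be a perfect fifth above concert.
B4 → F#5
G#4 → D#5
A3 → E4
G#4 → D#5
C#4 → G#4
Bb3 → F4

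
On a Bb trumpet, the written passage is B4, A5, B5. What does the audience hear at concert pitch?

The Bb trumpet sounds a major second below written, so transpose each written note down a major second.
B4 → A4
A5 → G5
B5 → A5

A4 G5 A5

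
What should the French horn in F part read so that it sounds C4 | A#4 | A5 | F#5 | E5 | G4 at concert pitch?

G4 E#5 E6 C#6 B5 D5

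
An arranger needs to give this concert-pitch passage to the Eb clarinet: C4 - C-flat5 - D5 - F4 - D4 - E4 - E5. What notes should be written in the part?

Written C4 sounds as Eb4 on the Eb clarinet, so concert pitches are written a minor third down.
C4 to A3
Cb5 to Ab4
D5 to B4
F4 to D4
D4 to B3
E4 to C#4
E5 to C#5

A3 Ab4 B4 D4 B3 C#4 C#5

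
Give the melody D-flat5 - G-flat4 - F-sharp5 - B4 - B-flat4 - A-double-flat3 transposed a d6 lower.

F#4 B3 A##4 D##4 D#4 C3

Db5 becomes F#4
Gb4 becomes B3
F#5 becomes A##4
B4 becomes D##4
Bb4 becomes D#4
Abb3 becomes C3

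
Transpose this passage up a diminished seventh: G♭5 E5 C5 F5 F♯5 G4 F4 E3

Fbb6 Db6 Bbb5 Ebb6 Eb6 Fb5 Ebb5 Db4

Gb5: a seventh up reaches F, and 9 semitones makes it Fbb6.
E5: a seventh up reaches D, and 9 semitones makes it Db6.
C5: a seventh up reaches B, and 9 semitones makes it Bbb5.
F5: a seventh up reaches E, and 9 semitones makes it Ebb6.
A diminished seventh up from F#5 gives Eb6.
G4: a seventh up reaches F, and 9 semitones makes it Fb5.
A diminished seventh up from F4 gives Ebb5.
A diminished seventh up from E3 gives Db4.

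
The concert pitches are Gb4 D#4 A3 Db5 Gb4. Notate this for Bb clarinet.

Written C4 sounds as Bb3 on the Bb clarinet, so concert pitches are written a major second up.
Gb4 gives Ab4
D#4 gives E#4
A3 gives B3
Db5 gives Eb5
Gb4 gives Ab4

Ab4 E#4 B3 Eb5 Ab4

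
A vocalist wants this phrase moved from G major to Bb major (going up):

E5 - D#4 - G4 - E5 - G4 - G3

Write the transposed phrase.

From G up to Bb is a minor third; apply that to each pitch.
E5 to G5
D#4 to F#4
G4 to Bb4
E5 to G5
G4 to Bb4
G3 to Bb3

G5 F#4 Bb4 G5 Bb4 Bb3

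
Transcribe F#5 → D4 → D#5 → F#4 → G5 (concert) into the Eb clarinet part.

Written C4 sounds as Eb4 on the Eb clarinet, so concert pitches are written a minor third down.
F#5 gives D#5
D4 gives B3
D#5 gives B#4
F#4 gives D#4
G5 gives E5

D#5 B3 B#4 D#4 E5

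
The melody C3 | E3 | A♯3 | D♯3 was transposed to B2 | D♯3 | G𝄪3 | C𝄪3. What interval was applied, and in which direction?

down a minor second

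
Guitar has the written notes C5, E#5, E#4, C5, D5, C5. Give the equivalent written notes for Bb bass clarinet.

D5 F##5 F##4 D5 E5 D5

First find concert pitch: the guitar sounds a perfect octave below written, so C5 E#5 E#4 C5 D5 C5 sounds C4 E#4 E#3 C4 D4 C4.
Then write for Bb bass clarinet: it sounds a major ninth below written, so the part must be a major ninth above concert.
C4 → D5
E#4 → F##5
E#3 → F##4
C4 → D5
D4 → E5
C4 → D5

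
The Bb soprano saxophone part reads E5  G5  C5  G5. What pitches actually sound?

The Bb soprano saxophone sounds a major second below written, so transpose each written note down a major second.
E5 becomes D5
G5 becomes F5
C5 becomes Bb4
G5 becomes F5

D5 F5 Bb4 F5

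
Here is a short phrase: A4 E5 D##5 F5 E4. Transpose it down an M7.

Bb3 F4 E#4 Gb4 F3

A4 down a major seventh is Bb3.
E5: a seventh down reaches F, and 11 semitones makes it F4.
A major seventh down from D##5 gives E#4.
F5: a seventh down reaches G, and 11 semitones makes it Gb4.
A major seventh down from E4 gives F3.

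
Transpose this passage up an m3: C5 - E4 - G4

Eb5 G4 Bb4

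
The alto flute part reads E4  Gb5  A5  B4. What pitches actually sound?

B3 Db5 E5 F#4

Written C4 on the alto flute sounds as G3, a perfect fourth lower; apply that shift to every note.
E4 -> B3
Gb5 -> Db5
A5 -> E5
B4 -> F#4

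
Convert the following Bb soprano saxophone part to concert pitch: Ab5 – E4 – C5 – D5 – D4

Gb5 D4 Bb4 C5 C4

The Bb soprano saxophone sounds a major second below written, so transpose each written note down a major second.
Ab5 gives Gb5
E4 gives D4
C5 gives Bb4
D5 gives C5
D4 gives C4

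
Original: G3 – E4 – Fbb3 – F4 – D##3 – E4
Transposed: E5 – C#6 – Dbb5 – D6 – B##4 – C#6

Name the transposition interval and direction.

up a major thirteenth

From G3 to E5 is 13 letter names — a thirteenth of some quality.
G3 to E5 is 21 semitones, which makes it a major thirteenth; the second version is higher, so the direction is up.
Checking another pair — E4 → C#6 — gives the same interval.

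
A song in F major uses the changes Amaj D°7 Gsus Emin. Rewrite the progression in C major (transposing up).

F major up to C major is a perfect fifth; each chord root moves by that interval while the quality stays the same.
Amaj: root A up a perfect fifth → E, giving Emaj.
D°7: root D up a perfect fifth → A, giving A°7.
Gsus: root G up a perfect fifth → D, giving Dsus.
Emin: root E up a perfect fifth → B, giving Bmin.

Emaj A°7 Dsus Bmin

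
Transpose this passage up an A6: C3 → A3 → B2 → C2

C3: a sixth up reaches A, and 10 semitones makes it A#3.
A3 up an augmented sixth is F##4.
B2 up an augmented sixth is G##3.
C2 up an augmented sixth is A#2.

A#3 F##4 G##3 A#2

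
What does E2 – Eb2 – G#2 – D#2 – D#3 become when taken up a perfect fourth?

E2 → A2
Eb2 → Ab2
G#2 → C#3
D#2 → G#2
D#3 → G#3

A2 Ab2 C#3 G#2 G#3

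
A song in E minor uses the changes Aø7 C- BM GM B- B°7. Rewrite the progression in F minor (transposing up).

E minor up to F minor is a minor second; each chord root moves by that interval while the quality stays the same.
Aø7: root A up a minor second → Bb, giving Bbø7.
C-: root C up a minor second → Db, giving Db-.
BM: root B up a minor second → C, giving CM.
GM: root G up a minor second → Ab, giving AbM.
B-: root B up a minor second → C, giving C-.
B°7: root B up a minor second → C, giving C°7.

Bbø7 Db- CM AbM C- C°7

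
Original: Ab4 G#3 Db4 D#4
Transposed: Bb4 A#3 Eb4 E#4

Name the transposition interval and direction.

up a major second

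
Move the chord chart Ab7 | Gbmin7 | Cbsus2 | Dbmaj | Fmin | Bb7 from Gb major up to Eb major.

F7 Ebmin7 Absus2 Bbmaj Dmin G7

Gb major up to Eb major is a major sixth; each chord root moves by that interval while the quality stays the same.
Ab7: root Ab up a major sixth → F, giving F7.
Gbmin7: root Gb up a major sixth → Eb, giving Ebmin7.
Cbsus2: root Cb up a major sixth → Ab, giving Absus2.
Dbmaj: root Db up a major sixth → Bb, giving Bbmaj.
Fmin: root F up a major sixth → D, giving Dmin.
Bb7: root Bb up a major sixth → G, giving G7.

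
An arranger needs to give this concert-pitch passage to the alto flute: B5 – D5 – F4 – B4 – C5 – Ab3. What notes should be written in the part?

E6 G5 Bb4 E5 F5 Db4

The alto flute sounds a perfect fourth below written, so the written part must be a perfect fourth above concert — transpose each note up.
B5 -> E6
D5 -> G5
F4 -> Bb4
B4 -> E5
C5 -> F5
Ab3 -> Db4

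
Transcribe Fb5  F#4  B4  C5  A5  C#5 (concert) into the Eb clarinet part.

Written C4 sounds as Eb4 on the Eb clarinet, so concert pitches are written a minor third down.
Fb5 to Db5
F#4 to D#4
B4 to G#4
C5 to A4
A5 to F#5
C#5 to A#4

Db5 D#4 G#4 A4 F#5 A#4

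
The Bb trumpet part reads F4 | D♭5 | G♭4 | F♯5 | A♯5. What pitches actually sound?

The Bb trumpet sounds a major second below written, so transpose each written note down a major second.
F4 becomes Eb4
Db5 becomes Cb5
Gb4 becomes Fb4
F#5 becomes E5
A#5 becomes G#5

Eb4 Cb5 Fb4 E5 G#5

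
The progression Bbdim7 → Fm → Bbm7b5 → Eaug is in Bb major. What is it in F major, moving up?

Bb major up to F major is a perfect fifth; each chord root moves by that interval while the quality stays the same.
Bbdim7: root Bb up a perfect fifth → F, giving Fdim7.
Fm: root F up a perfect fifth → C, giving Cm.
Bbm7b5: root Bb up a perfect fifth → F, giving Fm7b5.
Eaug: root E up a perfect fifth → B, giving Baug.

Fdim7 Cm Fm7b5 Baug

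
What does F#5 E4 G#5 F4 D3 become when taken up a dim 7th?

A diminished seventh up from F#5 gives Eb6.
E4: a seventh up reaches D, and 9 semitones makes it Db5.
G#5: a seventh up reaches F, and 9 semitones makes it F6.
F4 up a diminished seventh is Ebb5.
D3: a seventh up reaches C, and 9 semitones makes it Cb4.

Eb6 Db5 F6 Ebb5 Cb4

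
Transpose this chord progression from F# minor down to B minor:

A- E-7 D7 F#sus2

F# minor down to B minor is a perfect fifth; each chord root moves by that interval while the quality stays the same.
A-: root A down a perfect fifth → D, giving D-.
E-7: root E down a perfect fifth → A, giving A-7.
D7: root D down a perfect fifth → G, giving G7.
F#sus2: root F# down a perfect fifth → B, giving Bsus2.

D- A-7 G7 Bsus2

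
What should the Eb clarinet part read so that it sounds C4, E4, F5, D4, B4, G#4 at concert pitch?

Written C4 sounds as Eb4 on the Eb clarinet, so concert pitches are written a minor third down.
C4 -> A3
E4 -> C#4
F5 -> D5
D4 -> B3
B4 -> G#4
G#4 -> E#4

A3 C#4 D5 B3 G#4 E#4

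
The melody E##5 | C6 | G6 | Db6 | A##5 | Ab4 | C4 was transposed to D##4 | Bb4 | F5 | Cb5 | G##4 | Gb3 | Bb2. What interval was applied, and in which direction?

down a major ninth

From E##5 to D##4 is 9 letter names — a ninth of some quality.
D##4 to E##5 is 14 semitones, which makes it a major ninth; the second version is lower, so the direction is down.
Checking another pair — C4 → Bb2 — gives the same interval.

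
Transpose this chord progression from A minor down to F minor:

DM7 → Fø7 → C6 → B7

A minor down to F minor is a major third; each chord root moves by that interval while the quality stays the same.
DM7: root D down a major third → Bb, giving BbM7.
Fø7: root F down a major third → Db, giving Dbø7.
C6: root C down a major third → Ab, giving Ab6.
B7: root B down a major third → G, giving G7.

BbM7 Dbø7 Ab6 G7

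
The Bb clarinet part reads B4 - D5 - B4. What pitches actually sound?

A4 C5 A4

Written C4 on the Bb clarinet sounds as Bb3, a major second lower; apply that shift to every note.
B4 -> A4
D5 -> C5
B4 -> A4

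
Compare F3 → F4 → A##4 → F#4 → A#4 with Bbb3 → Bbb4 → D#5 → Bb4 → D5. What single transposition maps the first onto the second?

up a diminished fourth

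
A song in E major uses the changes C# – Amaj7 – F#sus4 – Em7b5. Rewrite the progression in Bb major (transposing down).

E major down to Bb major is an augmented fourth; each chord root moves by that interval while the quality stays the same.
C#: root C# down an augmented fourth → G, giving G.
Amaj7: root A down an augmented fourth → Eb, giving Ebmaj7.
F#sus4: root F# down an augmented fourth → C, giving Csus4.
Em7b5: root E down an augmented fourth → Bb, giving Bbm7b5.

G Ebmaj7 Csus4 Bbm7b5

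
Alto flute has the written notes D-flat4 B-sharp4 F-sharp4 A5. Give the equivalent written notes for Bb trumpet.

First find concert pitch: the alto flute sounds a perfect fourth below written, so D-flat4 B-sharp4 F-sharp4 A5 sounds Ab3 F##4 C#4 E5.
Then write for Bb trumpet: it sounds a major second below written, so the part must be a major second above concert.
Ab3 → Bb3
F##4 → G##4
C#4 → D#4
E5 → F#5

Bb3 G##4 D#4 F#5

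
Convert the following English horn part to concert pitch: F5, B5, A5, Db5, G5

Bb4 E5 D5 Gb4 C5

Written C4 on the English horn sounds as F3, a perfect fifth lower; apply that shift to every note.
F5 becomes Bb4
B5 becomes E5
A5 becomes D5
Db5 becomes Gb4
G5 becomes C5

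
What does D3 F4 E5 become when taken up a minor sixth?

Bb3 Db5 C6

D3 → Bb3
F4 → Db5
E5 → C6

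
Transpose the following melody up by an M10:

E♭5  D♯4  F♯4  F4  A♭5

Eb5 up a major tenth is G6.
D#4: a tenth up reaches F, and 16 semitones makes it F##5.
F#4: a tenth up reaches A, and 16 semitones makes it A#5.
F4 up a major tenth is A5.
Ab5 up a major tenth is C7.

G6 F##5 A#5 A5 C7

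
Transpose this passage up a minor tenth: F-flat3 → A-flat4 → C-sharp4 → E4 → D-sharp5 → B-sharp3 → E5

Fb3 -> Abb4
Ab4 -> Cb6
C#4 -> E5
E4 -> G5
D#5 -> F#6
B#3 -> D#5
E5 -> G6

Abb4 Cb6 E5 G5 F#6 D#5 G6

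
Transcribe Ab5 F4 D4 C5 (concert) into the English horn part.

The English horn sounds a perfect fifth below written, so the written part must be a perfect fifth above concert — transpose each note up.
Ab5 gives Eb6
F4 gives C5
D4 gives A4
C5 gives G5

Eb6 C5 A4 G5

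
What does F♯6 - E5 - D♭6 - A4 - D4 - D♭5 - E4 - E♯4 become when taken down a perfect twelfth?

B4 A3 Gb4 D3 G2 Gb3 A2 A#2

F#6 -> B4
E5 -> A3
Db6 -> Gb4
A4 -> D3
D4 -> G2
Db5 -> Gb3
E4 -> A2
E#4 -> A#2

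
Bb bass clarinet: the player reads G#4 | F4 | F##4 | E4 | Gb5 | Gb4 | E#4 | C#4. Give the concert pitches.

F#3 Eb3 E#3 D3 Fb4 Fb3 D#3 B2

Written C4 on the Bb bass clarinet sounds as Bb2, a major ninth lower; apply that shift to every note.
G#4 to F#3
F4 to Eb3
F##4 to E#3
E4 to D3
Gb5 to Fb4
Gb4 to Fb3
E#4 to D#3
C#4 to B2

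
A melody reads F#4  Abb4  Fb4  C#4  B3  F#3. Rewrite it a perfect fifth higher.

C#5 Ebb5 Cb5 G#4 F#4 C#4

A perfect fifth up from F#4 gives C#5.
A perfect fifth up from Abb4 gives Ebb5.
Fb4: a fifth up reaches C, and 7 semitones makes it Cb5.
C#4 up a perfect fifth is G#4.
A perfect fifth up from B3 gives F#4.
A perfect fifth up from F#3 gives C#4.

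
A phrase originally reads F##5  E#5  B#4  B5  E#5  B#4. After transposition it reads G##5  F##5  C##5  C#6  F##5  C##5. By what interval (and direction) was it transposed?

up a major second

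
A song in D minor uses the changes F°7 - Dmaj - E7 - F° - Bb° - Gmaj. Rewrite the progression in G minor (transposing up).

Bb°7 Gmaj A7 Bb° Eb° Cmaj

D minor up to G minor is a perfect fourth; each chord root moves by that interval while the quality stays the same.
F°7: root F up a perfect fourth → Bb, giving Bb°7.
Dmaj: root D up a perfect fourth → G, giving Gmaj.
E7: root E up a perfect fourth → A, giving A7.
F°: root F up a perfect fourth → Bb, giving Bb°.
Bb°: root Bb up a perfect fourth → Eb, giving Eb°.
Gmaj: root G up a perfect fourth → C, giving Cmaj.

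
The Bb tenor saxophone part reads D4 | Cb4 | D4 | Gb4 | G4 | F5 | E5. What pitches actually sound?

The Bb tenor saxophone sounds a major ninth below written, so transpose each written note down a major ninth.
D4 -> C3
Cb4 -> Bbb2
D4 -> C3
Gb4 -> Fb3
G4 -> F3
F5 -> Eb4
E5 -> D4

C3 Bbb2 C3 Fb3 F3 Eb4 D4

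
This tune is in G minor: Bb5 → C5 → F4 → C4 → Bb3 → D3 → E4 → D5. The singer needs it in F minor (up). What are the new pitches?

Ab6 Bb5 Eb5 Bb4 Ab4 C4 D5 C6

G minor to F minor up is a minor seventh, so every note moves up by that interval.
Bb5 to Ab6
C5 to Bb5
F4 to Eb5
C4 to Bb4
Bb3 to Ab4
D3 to C4
E4 to D5
D5 to C6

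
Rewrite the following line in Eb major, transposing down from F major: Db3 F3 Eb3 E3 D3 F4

Cb3 Eb3 Db3 D3 C3 Eb4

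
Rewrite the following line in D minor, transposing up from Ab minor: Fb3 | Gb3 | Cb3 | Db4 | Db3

From Ab up to D is an augmented fourth; apply that to each pitch.
Fb3 to Bb3
Gb3 to C4
Cb3 to F3
Db4 to G4
Db3 to G3

Bb3 C4 F3 G4 G3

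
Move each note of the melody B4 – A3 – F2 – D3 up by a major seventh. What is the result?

B4 → A#5
A3 → G#4
F2 → E3
D3 → C#4

A#5 G#4 E3 C#4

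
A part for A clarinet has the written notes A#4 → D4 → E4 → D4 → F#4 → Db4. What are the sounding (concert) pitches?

F##4 B3 C#4 B3 D#4 Bb3

Written C4 on the A clarinet sounds as A3, a minor third lower; apply that shift to every note.
A#4 gives F##4
D4 gives B3
E4 gives C#4
D4 gives B3
F#4 gives D#4
Db4 gives Bb3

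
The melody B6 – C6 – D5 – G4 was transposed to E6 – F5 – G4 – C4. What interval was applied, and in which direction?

Take the first pair: B6 → E6. B to E spans 5 letter names, so the interval is some kind of fifth.
E6 to B6 is 7 semitones, which makes it a perfect fifth; the second version is lower, so the direction is down.
Checking another pair — G4 → C4 — gives the same interval.

down a perfect fifth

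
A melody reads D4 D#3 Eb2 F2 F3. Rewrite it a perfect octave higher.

D5 D#4 Eb3 F3 F4

A perfect octave up from D4 gives D5.
D#3 up a perfect octave is D#4.
Eb2: an octave up reaches E, and 12 semitones makes it Eb3.
A perfect octave up from F2 gives F3.
F3 up a perfect octave is F4.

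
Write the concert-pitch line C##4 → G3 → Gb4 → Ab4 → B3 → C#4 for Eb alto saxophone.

A##4 E4 Eb5 F5 G#4 A#4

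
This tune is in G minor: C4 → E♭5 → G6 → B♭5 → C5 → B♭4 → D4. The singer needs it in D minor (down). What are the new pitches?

G3 Bb4 D6 F5 G4 F4 A3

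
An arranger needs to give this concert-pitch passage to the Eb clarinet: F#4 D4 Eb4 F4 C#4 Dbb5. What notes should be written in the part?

D#4 B3 C4 D4 A#3 Bbb4

Written C4 sounds as Eb4 on the Eb clarinet, so concert pitches are written a minor third down.
F#4 to D#4
D4 to B3
Eb4 to C4
F4 to D4
C#4 to A#3
Dbb5 to Bbb4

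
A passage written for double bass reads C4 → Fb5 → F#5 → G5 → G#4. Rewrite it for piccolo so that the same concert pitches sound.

First find concert pitch: the double bass sounds a perfect octave below written, so C4 Fb5 F#5 G5 G#4 sounds C3 Fb4 F#4 G4 G#3.
Then write for piccolo: it sounds a perfect octave above written, so the part must be a perfect octave below concert.
C3 → C2
Fb4 → Fb3
F#4 → F#3
G4 → G3
G#3 → G#2

C2 Fb3 F#3 G3 G#2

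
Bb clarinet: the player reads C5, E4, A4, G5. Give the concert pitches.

Bb4 D4 G4 F5

The Bb clarinet sounds a major second below written, so transpose each written note down a major second.
C5 gives Bb4
E4 gives D4
A4 gives G4
G5 gives F5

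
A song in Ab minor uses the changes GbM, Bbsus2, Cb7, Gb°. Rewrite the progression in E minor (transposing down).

DM F#sus2 G7 D°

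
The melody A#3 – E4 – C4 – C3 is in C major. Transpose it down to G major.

C major to G major down is a perfect fourth, so every note moves down by that interval.
A#3 to E#3
E4 to B3
C4 to G3
C3 to G2

E#3 B3 G3 G2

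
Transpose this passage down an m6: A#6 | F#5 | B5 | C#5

C##6 A#4 D#5 E#4

A#6 down a minor sixth is C##6.
F#5 down a minor sixth is A#4.
A minor sixth down from B5 gives D#5.
C#5 down a minor sixth is E#4.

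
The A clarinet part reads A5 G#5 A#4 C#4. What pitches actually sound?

F#5 E#5 F##4 A#3

The A clarinet sounds a minor third below written, so transpose each written note down a minor third.
A5 -> F#5
G#5 -> E#5
A#4 -> F##4
C#4 -> A#3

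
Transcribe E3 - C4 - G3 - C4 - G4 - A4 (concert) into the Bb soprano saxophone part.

Written C4 sounds as Bb3 on the Bb soprano saxophone, so concert pitches are written a major second up.
E3 → F#3
C4 → D4
G3 → A3
C4 → D4
G4 → A4
A4 → B4

F#3 D4 A3 D4 A4 B4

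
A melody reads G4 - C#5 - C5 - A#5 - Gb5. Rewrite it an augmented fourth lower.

G4 to Db4
C#5 to G4
C5 to Gb4
A#5 to E5
Gb5 to Dbb5

Db4 G4 Gb4 E5 Dbb5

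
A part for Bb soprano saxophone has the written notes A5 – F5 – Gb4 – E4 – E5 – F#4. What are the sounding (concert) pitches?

The Bb soprano saxophone sounds a major second below written, so transpose each written note down a major second.
A5 -> G5
F5 -> Eb5
Gb4 -> Fb4
E4 -> D4
E5 -> D5
F#4 -> E4

G5 Eb5 Fb4 D4 D5 E4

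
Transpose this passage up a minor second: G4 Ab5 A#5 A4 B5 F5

Ab4 Bbb5 B5 Bb4 C6 Gb5

G4 → Ab4
Ab5 → Bbb5
A#5 → B5
A4 → Bb4
B5 → C6
F5 → Gb5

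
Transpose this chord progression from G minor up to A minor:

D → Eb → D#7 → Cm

E F E#7 Dm

G minor up to A minor is a major second; each chord root moves by that interval while the quality stays the same.
D: root D up a major second → E, giving E.
Eb: root Eb up a major second → F, giving F.
D#7: root D# up a major second → E#, giving E#7.
Cm: root C up a major second → D, giving Dm.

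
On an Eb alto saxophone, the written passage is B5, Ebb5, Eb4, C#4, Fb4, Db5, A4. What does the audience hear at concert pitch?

Written C4 on the Eb alto saxophone sounds as Eb3, a major sixth lower; apply that shift to every note.
B5 becomes D5
Ebb5 becomes Gbb4
Eb4 becomes Gb3
C#4 becomes E3
Fb4 becomes Abb3
Db5 becomes Fb4
A4 becomes C4

D5 Gbb4 Gb3 E3 Abb3 Fb4 C4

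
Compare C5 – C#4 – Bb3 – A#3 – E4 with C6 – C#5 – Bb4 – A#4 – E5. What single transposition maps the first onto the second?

up a perfect octave

Take the first pair: C5 → C6. C to C spans 8 letter names, so the interval is some kind of octave.
C5 to C6 is 12 semitones, which makes it a perfect octave; the second version is higher, so the direction is up.
Checking another pair — E4 → E5 — gives the same interval.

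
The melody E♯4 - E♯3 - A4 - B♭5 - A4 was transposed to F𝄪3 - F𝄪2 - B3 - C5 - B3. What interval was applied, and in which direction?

down a minor seventh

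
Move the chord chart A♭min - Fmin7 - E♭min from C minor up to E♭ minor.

Cbmin Abmin7 Gbmin

C minor up to E♭ minor is a minor third; each chord root moves by that interval while the quality stays the same.
A♭min: root A♭ up a minor third → Cb, giving Cbmin.
Fmin7: root F up a minor third → Ab, giving Abmin7.
E♭min: root E♭ up a minor third → Gb, giving Gbmin.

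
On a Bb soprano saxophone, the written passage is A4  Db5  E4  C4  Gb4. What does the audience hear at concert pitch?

G4 Cb5 D4 Bb3 Fb4

Written C4 on the Bb soprano saxophone sounds as Bb3, a major second lower; apply that shift to every note.
A4 gives G4
Db5 gives Cb5
E4 gives D4
C4 gives Bb3
Gb4 gives Fb4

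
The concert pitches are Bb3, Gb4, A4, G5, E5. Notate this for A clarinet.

Db4 Bbb4 C5 Bb5 G5

Written C4 sounds as A3 on the A clarinet, so concert pitches are written a minor third up.
Bb3 -> Db4
Gb4 -> Bbb4
A4 -> C5
G5 -> Bb5
E5 -> G5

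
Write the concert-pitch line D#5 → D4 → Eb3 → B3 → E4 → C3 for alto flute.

G#5 G4 Ab3 E4 A4 F3

The alto flute sounds a perfect fourth below written, so the written part must be a perfect fourth above concert — transpose each note up.
D#5 to G#5
D4 to G4
Eb3 to Ab3
B3 to E4
E4 to A4
C3 to F3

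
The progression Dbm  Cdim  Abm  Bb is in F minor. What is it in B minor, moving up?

F minor up to B minor is an augmented fourth; each chord root moves by that interval while the quality stays the same.
Dbm: root Db up an augmented fourth → G, giving Gm.
Cdim: root C up an augmented fourth → F#, giving F#dim.
Abm: root Ab up an augmented fourth → D, giving Dm.
Bb: root Bb up an augmented fourth → E, giving E.

Gm F#dim Dm E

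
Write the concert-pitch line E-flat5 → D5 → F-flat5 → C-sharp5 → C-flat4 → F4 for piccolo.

Eb4 D4 Fb4 C#4 Cb3 F3

Written C4 sounds as C5 on the piccolo, so concert pitches are written a perfect octave down.
Eb5 gives Eb4
D5 gives D4
Fb5 gives Fb4
C#5 gives C#4
Cb4 gives Cb3
F4 gives F3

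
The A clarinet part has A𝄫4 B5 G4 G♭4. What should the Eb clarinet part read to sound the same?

First find concert pitch: the A clarinet sounds a minor third below written, so A𝄫4 B5 G4 G♭4 sounds Fb4 G#5 E4 Eb4.
Then write for Eb clarinet: it sounds a minor third above written, so the part must be a minor third below concert.
Fb4 → Db4
G#5 → E#5
E4 → C#4
Eb4 → C4

Db4 E#5 C#4 C4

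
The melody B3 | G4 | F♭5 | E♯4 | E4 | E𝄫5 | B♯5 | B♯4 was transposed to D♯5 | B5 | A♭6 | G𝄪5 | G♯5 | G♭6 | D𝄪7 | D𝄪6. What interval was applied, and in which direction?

Take the first pair: B3 → D#5. B to D spans 10 letter names, so the interval is some kind of tenth.
B3 to D#5 is 16 semitones, which makes it a major tenth; the second version is higher, so the direction is up.
Checking another pair — B#4 → D##6 — gives the same interval.

up a major tenth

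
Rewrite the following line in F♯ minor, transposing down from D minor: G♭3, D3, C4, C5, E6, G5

Bb2 F#2 E3 E4 G#5 B4

D minor to F♯ minor down is a minor sixth, so every note moves down by that interval.
Gb3 to Bb2
D3 to F#2
C4 to E3
C5 to E4
E6 to G#5
G5 to B4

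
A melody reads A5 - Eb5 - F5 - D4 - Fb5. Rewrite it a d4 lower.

A5 -> E#5
Eb5 -> B4
F5 -> C#5
D4 -> A#3
Fb5 -> C5

E#5 B4 C#5 A#3 C5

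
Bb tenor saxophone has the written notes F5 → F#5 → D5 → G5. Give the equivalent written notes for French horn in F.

First find concert pitch: the Bb tenor saxophone sounds a major ninth below written, so F5 F#5 D5 G5 sounds Eb4 E4 C4 F4.
Then write for French horn in F: it sounds a perfect fifth below written, so the part must be a perfect fifth above concert.
Eb4 → Bb4
E4 → B4
C4 → G4
F4 → C5

Bb4 B4 G4 C5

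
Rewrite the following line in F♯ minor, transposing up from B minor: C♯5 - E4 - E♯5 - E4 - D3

From B up to F♯ is a perfect fifth; apply that to each pitch.
C#5 to G#5
E4 to B4
E#5 to B#5
E4 to B4
D3 to A3

G#5 B4 B#5 B4 A3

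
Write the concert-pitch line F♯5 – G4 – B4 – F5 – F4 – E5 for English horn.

The English horn sounds a perfect fifth below written, so the written part must be a perfect fifth above concert — transpose each note up.
F#5 -> C#6
G4 -> D5
B4 -> F#5
F5 -> C6
F4 -> C5
E5 -> B5

C#6 D5 F#5 C6 C5 B5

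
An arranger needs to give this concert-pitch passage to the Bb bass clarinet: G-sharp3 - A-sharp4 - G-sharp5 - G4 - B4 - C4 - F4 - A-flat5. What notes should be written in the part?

A#4 B#5 A#6 A5 C#6 D5 G5 Bb6

The Bb bass clarinet sounds a major ninth below written, so the written part must be a major ninth above concert — transpose each note up.
G#3 → A#4
A#4 → B#5
G#5 → A#6
G4 → A5
B4 → C#6
C4 → D5
F4 → G5
Ab5 → Bb6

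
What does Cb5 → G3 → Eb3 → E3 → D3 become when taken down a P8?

Cb4 G2 Eb2 E2 D2

Cb5 -> Cb4
G3 -> G2
Eb3 -> Eb2
E3 -> E2
D3 -> D2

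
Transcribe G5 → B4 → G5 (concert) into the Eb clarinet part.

The Eb clarinet sounds a minor third above written, so the written part must be a minor third below concert — transpose each note down.
G5 -> E5
B4 -> G#4
G5 -> E5

E5 G#4 E5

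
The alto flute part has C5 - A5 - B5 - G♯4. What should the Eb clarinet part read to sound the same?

First find concert pitch: the alto flute sounds a perfect fourth below written, so C5 A5 B5 G♯4 sounds G4 E5 F#5 D#4.
Then write for Eb clarinet: it sounds a minor third above written, so the part must be a minor third below concert.
G4 → E4
E5 → C#5
F#5 → D#5
D#4 → B#3

E4 C#5 D#5 B#3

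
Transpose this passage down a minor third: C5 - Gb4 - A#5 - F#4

C5 to A4
Gb4 to Eb4
A#5 to F##5
F#4 to D#4

A4 Eb4 F##5 D#4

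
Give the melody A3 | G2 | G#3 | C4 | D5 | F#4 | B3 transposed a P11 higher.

D5 C4 C#5 F5 G6 B5 E5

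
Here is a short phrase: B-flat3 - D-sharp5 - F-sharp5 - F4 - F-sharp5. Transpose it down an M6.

Db3 F#4 A4 Ab3 A4

Bb3 gives Db3
D#5 gives F#4
F#5 gives A4
F4 gives Ab3
F#5 gives A4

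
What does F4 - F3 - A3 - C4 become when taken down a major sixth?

Ab3 Ab2 C3 Eb3

F4 gives Ab3
F3 gives Ab2
A3 gives C3
C4 gives Eb3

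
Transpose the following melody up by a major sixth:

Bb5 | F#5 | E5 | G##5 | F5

A major sixth up from Bb5 gives G6.
F#5 up a major sixth is D#6.
A major sixth up from E5 gives C#6.
G##5 up a major sixth is E##6.
F5: a sixth up reaches D, and 9 semitones makes it D6.

G6 D#6 C#6 E##6 D6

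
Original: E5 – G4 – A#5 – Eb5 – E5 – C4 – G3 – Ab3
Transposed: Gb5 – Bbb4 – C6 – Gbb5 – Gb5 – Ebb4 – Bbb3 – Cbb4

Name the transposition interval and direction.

up a diminished third

From E5 to Gb5 is 3 letter names — a third of some quality.
E5 to Gb5 is 2 semitones, which makes it a diminished third; the second version is higher, so the direction is up.
Checking another pair — Ab3 → Cbb4 — gives the same interval.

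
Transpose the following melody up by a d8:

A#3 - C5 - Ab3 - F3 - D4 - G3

A#3 becomes A4
C5 becomes Cb6
Ab3 becomes Abb4
F3 becomes Fb4
D4 becomes Db5
G3 becomes Gb4

A4 Cb6 Abb4 Fb4 Db5 Gb4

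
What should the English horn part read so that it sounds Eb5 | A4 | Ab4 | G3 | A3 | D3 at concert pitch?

Written C4 sounds as F3 on the English horn, so concert pitches are written a perfect fifth up.
Eb5 to Bb5
A4 to E5
Ab4 to Eb5
G3 to D4
A3 to E4
D3 to A3

Bb5 E5 Eb5 D4 E4 A3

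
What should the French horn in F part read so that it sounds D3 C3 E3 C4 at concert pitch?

Written C4 sounds as F3 on the French horn in F, so concert pitches are written a perfect fifth up.
D3 to A3
C3 to G3
E3 to B3
C4 to G4

A3 G3 B3 G4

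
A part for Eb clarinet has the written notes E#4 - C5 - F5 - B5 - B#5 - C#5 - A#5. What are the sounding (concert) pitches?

The Eb clarinet sounds a minor third above written, so transpose each written note up a minor third.
E#4 -> G#4
C5 -> Eb5
F5 -> Ab5
B5 -> D6
B#5 -> D#6
C#5 -> E5
A#5 -> C#6

G#4 Eb5 Ab5 D6 D#6 E5 C#6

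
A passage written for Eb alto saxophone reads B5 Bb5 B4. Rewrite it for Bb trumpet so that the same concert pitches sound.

First find concert pitch: the Eb alto saxophone sounds a major sixth below written, so B5 Bb5 B4 sounds D5 Db5 D4.
Then write for Bb trumpet: it sounds a major second below written, so the part must be a major second above concert.
D5 → E5
Db5 → Eb5
D4 → E4

E5 Eb5 E4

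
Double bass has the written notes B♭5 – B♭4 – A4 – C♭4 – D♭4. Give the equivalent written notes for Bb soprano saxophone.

First find concert pitch: the double bass sounds a perfect octave below written, so B♭5 B♭4 A4 C♭4 D♭4 sounds Bb4 Bb3 A3 Cb3 Db3.
Then write for Bb soprano saxophone: it sounds a major second below written, so the part must be a major second above concert.
Bb4 → C5
Bb3 → C4
A3 → B3
Cb3 → Db3
Db3 → Eb3

C5 C4 B3 Db3 Eb3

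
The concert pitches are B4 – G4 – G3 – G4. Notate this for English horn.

Written C4 sounds as F3 on the English horn, so concert pitches are written a perfect fifth up.
B4 → F#5
G4 → D5
G3 → D4
G4 → D5

F#5 D5 D4 D5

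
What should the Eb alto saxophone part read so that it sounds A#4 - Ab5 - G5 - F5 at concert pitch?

F##5 F6 E6 D6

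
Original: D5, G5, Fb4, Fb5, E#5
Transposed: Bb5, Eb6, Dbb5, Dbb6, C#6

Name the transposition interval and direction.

up a minor sixth

Take the first pair: D5 → Bb5. D to B spans 6 letter names, so the interval is some kind of sixth.
D5 to Bb5 is 8 semitones, which makes it a minor sixth; the second version is higher, so the direction is up.
Checking another pair — E#5 → C#6 — gives the same interval.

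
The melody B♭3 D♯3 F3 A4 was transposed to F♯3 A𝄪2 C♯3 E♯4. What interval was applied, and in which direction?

From Bb3 to F#3 is 4 letter names — a fourth of some quality.
F#3 to Bb3 is 4 semitones, which makes it a diminished fourth; the second version is lower, so the direction is down.
Checking another pair — A4 → E#4 — gives the same interval.

down a diminished fourth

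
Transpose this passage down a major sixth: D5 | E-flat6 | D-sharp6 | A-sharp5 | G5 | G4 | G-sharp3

F4 Gb5 F#5 C#5 Bb4 Bb3 B2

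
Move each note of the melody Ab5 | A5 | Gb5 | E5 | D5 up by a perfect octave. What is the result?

Ab5 gives Ab6
A5 gives A6
Gb5 gives Gb6
E5 gives E6
D5 gives D6

Ab6 A6 Gb6 E6 D6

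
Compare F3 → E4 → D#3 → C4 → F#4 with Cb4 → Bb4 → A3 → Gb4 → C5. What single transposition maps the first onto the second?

up a diminished fifth

From F3 to Cb4 is 5 letter names — a fifth of some quality.
F3 to Cb4 is 6 semitones, which makes it a diminished fifth; the second version is higher, so the direction is up.
Checking another pair — F#4 → C5 — gives the same interval.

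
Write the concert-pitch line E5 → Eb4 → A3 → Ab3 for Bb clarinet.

F#5 F4 B3 Bb3

Written C4 sounds as Bb3 on the Bb clarinet, so concert pitches are written a major second up.
E5 gives F#5
Eb4 gives F4
A3 gives B3
Ab3 gives Bb3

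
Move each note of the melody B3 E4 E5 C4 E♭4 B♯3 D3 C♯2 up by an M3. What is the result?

D#4 G#4 G#5 E4 G4 D##4 F#3 E#2

A major third up from B3 gives D#4.
A major third up from E4 gives G#4.
A major third up from E5 gives G#5.
C4: a third up reaches E, and 4 semitones makes it E4.
Eb4 up a major third is G4.
B#3: a third up reaches D, and 4 semitones makes it D##4.
D3: a third up reaches F, and 4 semitones makes it F#3.
A major third up from C#2 gives E#2.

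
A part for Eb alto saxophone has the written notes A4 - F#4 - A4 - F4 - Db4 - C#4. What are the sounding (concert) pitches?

The Eb alto saxophone sounds a major sixth below written, so transpose each written note down a major sixth.
A4 to C4
F#4 to A3
A4 to C4
F4 to Ab3
Db4 to Fb3
C#4 to E3

C4 A3 C4 Ab3 Fb3 E3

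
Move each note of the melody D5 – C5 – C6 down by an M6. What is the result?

D5: a sixth down reaches F, and 9 semitones makes it F4.
C5 down a major sixth is Eb4.
A major sixth down from C6 gives Eb5.

F4 Eb4 Eb5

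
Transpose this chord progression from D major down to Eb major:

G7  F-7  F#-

Ab7 Gb-7 G-

D major down to Eb major is a major seventh; each chord root moves by that interval while the quality stays the same.
G7: root G down a major seventh → Ab, giving Ab7.
F-7: root F down a major seventh → Gb, giving Gb-7.
F#-: root F# down a major seventh → G, giving G-.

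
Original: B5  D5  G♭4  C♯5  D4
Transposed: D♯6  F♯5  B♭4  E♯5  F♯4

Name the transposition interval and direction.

up a major third

From B5 to D#6 is 3 letter names — a third of some quality.
B5 to D#6 is 4 semitones, which makes it a major third; the second version is higher, so the direction is up.
Checking another pair — D4 → F#4 — gives the same interval.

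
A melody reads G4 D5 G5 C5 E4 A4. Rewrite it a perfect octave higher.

G5 D6 G6 C6 E5 A5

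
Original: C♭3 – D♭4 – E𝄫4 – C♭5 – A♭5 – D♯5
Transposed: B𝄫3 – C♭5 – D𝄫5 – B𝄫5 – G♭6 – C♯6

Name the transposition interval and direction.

up a minor seventh

From Cb3 to Bbb3 is 7 letter names — a seventh of some quality.
Cb3 to Bbb3 is 10 semitones, which makes it a minor seventh; the second version is higher, so the direction is up.
Checking another pair — D#5 → C#6 — gives the same interval.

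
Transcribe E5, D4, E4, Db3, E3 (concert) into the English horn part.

B5 A4 B4 Ab3 B3

The English horn sounds a perfect fifth below written, so the written part must be a perfect fifth above concert — transpose each note up.
E5 gives B5
D4 gives A4
E4 gives B4
Db3 gives Ab3
E3 gives B3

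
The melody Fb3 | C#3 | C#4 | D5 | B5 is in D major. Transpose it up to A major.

Cb4 G#3 G#4 A5 F#6

From D up to A is a perfect fifth; apply that to each pitch.
Fb3 becomes Cb4
C#3 becomes G#3
C#4 becomes G#4
D5 becomes A5
B5 becomes F#6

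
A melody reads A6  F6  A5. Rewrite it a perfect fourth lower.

A6 gives E6
F6 gives C6
A5 gives E5

E6 C6 E5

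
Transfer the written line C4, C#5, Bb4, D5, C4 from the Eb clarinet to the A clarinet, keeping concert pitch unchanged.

First find concert pitch: the Eb clarinet sounds a minor third above written, so C4 C#5 Bb4 D5 C4 sounds Eb4 E5 Db5 F5 Eb4.
Then write for A clarinet: it sounds a minor third below written, so the part must be a minor third above concert.
Eb4 → Gb4
E5 → G5
Db5 → Fb5
F5 → Ab5
Eb4 → Gb4

Gb4 G5 Fb5 Ab5 Gb4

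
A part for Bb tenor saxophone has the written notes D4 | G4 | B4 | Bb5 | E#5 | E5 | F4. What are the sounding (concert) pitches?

C3 F3 A3 Ab4 D#4 D4 Eb3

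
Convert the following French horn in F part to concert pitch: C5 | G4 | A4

Written C4 on the French horn in F sounds as F3, a perfect fifth lower; apply that shift to every note.
C5 gives F4
G4 gives C4
A4 gives D4

F4 C4 D4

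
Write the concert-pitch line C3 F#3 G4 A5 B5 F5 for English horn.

Written C4 sounds as F3 on the English horn, so concert pitches are written a perfect fifth up.
C3 gives G3
F#3 gives C#4
G4 gives D5
A5 gives E6
B5 gives F#6
F5 gives C6

G3 C#4 D5 E6 F#6 C6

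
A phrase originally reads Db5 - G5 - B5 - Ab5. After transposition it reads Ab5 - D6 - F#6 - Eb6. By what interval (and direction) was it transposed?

up a perfect fifth

Take the first pair: Db5 → Ab5. D to A spans 5 letter names, so the interval is some kind of fifth.
Db5 to Ab5 is 7 semitones, which makes it a perfect fifth; the second version is higher, so the direction is up.
Checking another pair — Ab5 → Eb6 — gives the same interval.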